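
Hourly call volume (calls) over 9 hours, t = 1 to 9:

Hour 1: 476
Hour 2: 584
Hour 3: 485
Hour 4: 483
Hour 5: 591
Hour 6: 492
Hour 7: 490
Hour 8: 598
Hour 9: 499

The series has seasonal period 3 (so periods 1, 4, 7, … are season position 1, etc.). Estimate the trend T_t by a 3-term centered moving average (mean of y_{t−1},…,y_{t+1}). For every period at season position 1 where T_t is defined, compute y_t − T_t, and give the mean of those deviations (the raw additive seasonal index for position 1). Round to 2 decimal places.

Season position 1 occurs at t = 4, 7 (where T_t is defined).
t=4: T_4 = 519.6667; y_4 − T_4 = 483 − 519.6667 = -36.6667
t=7: T_7 = 526.6667; y_7 − T_7 = 490 − 526.6667 = -36.6667
Mean deviation: (-36.6667 + -36.6667) / 2 = -36.67

-36.67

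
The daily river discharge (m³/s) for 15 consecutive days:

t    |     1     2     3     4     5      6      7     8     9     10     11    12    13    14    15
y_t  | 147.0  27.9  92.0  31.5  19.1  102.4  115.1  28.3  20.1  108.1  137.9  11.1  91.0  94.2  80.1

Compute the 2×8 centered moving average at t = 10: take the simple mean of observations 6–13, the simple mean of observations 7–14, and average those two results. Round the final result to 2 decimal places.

76.24

Sum over 6–13: 102.4 + 115.1 + 28.3 + 20.1 + 108.1 + 137.9 + 11.1 + 91.0 = 614.0
Sum over 7–14: 115.1 + 28.3 + 20.1 + 108.1 + 137.9 + 11.1 + 91.0 + 94.2 = 605.8
CMA at t=10 = (614.0 + 605.8) / (2·8) = 1219.8 / 16 = 76.24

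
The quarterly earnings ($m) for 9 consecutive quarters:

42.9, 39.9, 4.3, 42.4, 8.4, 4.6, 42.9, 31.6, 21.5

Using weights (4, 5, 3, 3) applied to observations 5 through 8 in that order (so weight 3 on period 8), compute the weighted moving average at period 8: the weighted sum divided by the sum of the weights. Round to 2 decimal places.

Weighted sum: 4·8.4 + 5·4.6 + 3·42.9 + 3·31.6 = 33.6 + 23.0 + 128.7 + 94.8 = 280.1
Weight total: 4 + 5 + 3 + 3 = 15
WMA = 280.1 / 15 = 18.67

18.67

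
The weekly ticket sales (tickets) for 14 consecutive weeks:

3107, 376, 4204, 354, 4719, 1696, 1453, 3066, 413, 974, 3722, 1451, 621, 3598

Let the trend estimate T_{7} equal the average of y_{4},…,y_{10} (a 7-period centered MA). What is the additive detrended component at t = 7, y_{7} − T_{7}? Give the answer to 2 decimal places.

-357.71

Trend T_7 = (354 + 4719 + 1696 + 1453 + 3066 + 413 + 974) / 7 = 12675/7 = 1810.7143
Detrended value: 1453 − 1810.7143 = -357.71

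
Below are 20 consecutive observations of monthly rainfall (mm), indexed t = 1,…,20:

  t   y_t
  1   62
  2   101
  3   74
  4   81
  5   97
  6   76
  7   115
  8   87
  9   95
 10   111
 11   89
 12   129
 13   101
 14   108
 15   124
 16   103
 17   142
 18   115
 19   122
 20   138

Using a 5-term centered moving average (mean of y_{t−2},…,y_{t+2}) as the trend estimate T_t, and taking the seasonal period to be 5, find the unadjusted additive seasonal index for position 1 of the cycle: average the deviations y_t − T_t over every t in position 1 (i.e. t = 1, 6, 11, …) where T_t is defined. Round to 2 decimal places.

Season position 1 occurs at t = 6, 11, 16 (where T_t is defined).
t=6: T_6 = 91.2000; y_6 − T_6 = 76 − 91.2000 = -15.2000
t=11: T_11 = 105.0000; y_11 − T_11 = 89 − 105.0000 = -16.0000
t=16: T_16 = 118.4000; y_16 − T_16 = 103 − 118.4000 = -15.4000
Mean deviation: (-15.2000 + -16.0000 + -15.4000) / 3 = -15.53

-15.53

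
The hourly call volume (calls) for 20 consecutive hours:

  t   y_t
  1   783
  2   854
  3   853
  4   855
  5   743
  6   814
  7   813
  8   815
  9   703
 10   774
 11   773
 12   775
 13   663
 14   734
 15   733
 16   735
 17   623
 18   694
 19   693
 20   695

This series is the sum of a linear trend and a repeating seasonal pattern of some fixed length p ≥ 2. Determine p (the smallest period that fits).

4

First differences y_{t+1} − y_t: 71, -1, 2, -112, 71, -1, 2, -112, 71, -1, …
The difference pattern repeats every 4 terms and not for any smaller step, so p = 4.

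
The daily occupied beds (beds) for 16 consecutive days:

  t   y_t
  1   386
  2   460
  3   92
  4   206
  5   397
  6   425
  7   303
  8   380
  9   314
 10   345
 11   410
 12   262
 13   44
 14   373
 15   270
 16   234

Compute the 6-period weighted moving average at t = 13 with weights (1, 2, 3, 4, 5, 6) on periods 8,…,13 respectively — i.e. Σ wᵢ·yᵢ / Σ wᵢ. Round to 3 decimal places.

250.333

Weighted sum: 1·380 + 2·314 + 3·345 + 4·410 + 5·262 + 6·44 = 380 + 628 + 1035 + 1640 + 1310 + 264 = 5257
Weight total: 1 + 2 + 3 + 4 + 5 + 6 = 21
WMA = 5257 / 21 = 250.333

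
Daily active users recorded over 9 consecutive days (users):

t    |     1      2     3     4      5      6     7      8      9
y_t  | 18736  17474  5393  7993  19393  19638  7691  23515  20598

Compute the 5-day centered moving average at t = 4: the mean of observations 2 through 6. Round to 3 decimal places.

13978.200

Sum of periods 2–6: 17474 + 5393 + 7993 + 19393 + 19638 = 69891
Divide by 5: 69891 / 5 = 13978.200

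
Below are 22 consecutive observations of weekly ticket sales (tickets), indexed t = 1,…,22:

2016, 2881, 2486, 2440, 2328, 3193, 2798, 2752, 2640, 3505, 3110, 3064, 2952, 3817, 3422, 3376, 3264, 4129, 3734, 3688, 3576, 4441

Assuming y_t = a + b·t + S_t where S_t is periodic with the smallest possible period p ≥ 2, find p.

First differences y_{t+1} − y_t: 865, -395, -46, -112, 865, -395, -46, -112, 865, -395, …
The difference pattern repeats every 4 terms and not for any smaller step, so p = 4.

4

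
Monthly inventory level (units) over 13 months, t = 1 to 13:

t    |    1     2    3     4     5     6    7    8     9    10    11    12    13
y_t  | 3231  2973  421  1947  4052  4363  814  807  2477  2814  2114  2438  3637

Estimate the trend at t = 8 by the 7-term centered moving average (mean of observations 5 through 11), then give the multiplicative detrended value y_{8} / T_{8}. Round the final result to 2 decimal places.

0.32

Trend T_8 = (4052 + 4363 + 814 + 807 + 2477 + 2814 + 2114) / 7 = 17441/7 = 2491.5714
Ratio to trend: 807 / 2491.5714 = 0.32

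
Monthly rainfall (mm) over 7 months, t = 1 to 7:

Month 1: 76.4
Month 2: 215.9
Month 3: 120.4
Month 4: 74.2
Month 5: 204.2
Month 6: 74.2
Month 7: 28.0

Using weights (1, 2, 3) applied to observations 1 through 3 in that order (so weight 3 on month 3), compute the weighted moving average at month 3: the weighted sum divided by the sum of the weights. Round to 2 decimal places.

144.90

Weighted sum: 1·76.4 + 2·215.9 + 3·120.4 = 76.4 + 431.8 + 361.2 = 869.4
Weight total: 1 + 2 + 3 = 6
WMA = 869.4 / 6 = 144.90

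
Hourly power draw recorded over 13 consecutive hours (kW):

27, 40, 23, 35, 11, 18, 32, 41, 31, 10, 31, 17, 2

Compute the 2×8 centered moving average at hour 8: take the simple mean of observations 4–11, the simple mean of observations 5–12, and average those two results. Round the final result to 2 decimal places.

Sum over 4–11: 35 + 11 + 18 + 32 + 41 + 31 + 10 + 31 = 209
Sum over 5–12: 11 + 18 + 32 + 41 + 31 + 10 + 31 + 17 = 191
CMA at t=8 = (209 + 191) / (2·8) = 400 / 16 = 25.00

25.00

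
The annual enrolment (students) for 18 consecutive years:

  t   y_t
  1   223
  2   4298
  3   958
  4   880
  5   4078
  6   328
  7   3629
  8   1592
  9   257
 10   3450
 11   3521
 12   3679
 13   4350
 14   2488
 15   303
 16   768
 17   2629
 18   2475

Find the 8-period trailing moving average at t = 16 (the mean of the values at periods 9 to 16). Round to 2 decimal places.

2352.00

Sum of periods 9–16: 257 + 3450 + 3521 + 3679 + 4350 + 2488 + 303 + 768 = 18816
Divide by 8: 18816 / 8 = 2352.00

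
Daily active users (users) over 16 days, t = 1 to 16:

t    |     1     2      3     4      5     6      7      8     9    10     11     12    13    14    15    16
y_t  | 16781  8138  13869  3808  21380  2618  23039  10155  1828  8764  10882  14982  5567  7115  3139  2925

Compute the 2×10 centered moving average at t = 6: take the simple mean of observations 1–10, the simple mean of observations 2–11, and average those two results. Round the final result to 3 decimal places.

Sum over 1–10: 16781 + 8138 + 13869 + 3808 + 21380 + 2618 + 23039 + 10155 + 1828 + 8764 = 110380
Sum over 2–11: 8138 + 13869 + 3808 + 21380 + 2618 + 23039 + 10155 + 1828 + 8764 + 10882 = 104481
CMA at t=6 = (110380 + 104481) / (2·10) = 214861 / 20 = 10743.050

10743.050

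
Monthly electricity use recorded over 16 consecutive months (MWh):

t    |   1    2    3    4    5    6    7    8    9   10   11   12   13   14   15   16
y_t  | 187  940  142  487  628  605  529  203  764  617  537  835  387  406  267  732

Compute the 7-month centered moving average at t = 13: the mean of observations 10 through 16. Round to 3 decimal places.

Sum of periods 10–16: 617 + 537 + 835 + 387 + 406 + 267 + 732 = 3781
Divide by 7: 3781 / 7 = 540.143

540.143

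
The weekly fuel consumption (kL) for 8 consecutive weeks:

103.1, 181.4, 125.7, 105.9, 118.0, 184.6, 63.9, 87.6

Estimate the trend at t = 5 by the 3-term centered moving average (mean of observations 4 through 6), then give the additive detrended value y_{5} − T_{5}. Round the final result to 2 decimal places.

Trend T_5 = (105.9 + 118.0 + 184.6) / 3 = 408.5/3 = 136.1667
Detrended value: 118.0 − 136.1667 = -18.17

-18.17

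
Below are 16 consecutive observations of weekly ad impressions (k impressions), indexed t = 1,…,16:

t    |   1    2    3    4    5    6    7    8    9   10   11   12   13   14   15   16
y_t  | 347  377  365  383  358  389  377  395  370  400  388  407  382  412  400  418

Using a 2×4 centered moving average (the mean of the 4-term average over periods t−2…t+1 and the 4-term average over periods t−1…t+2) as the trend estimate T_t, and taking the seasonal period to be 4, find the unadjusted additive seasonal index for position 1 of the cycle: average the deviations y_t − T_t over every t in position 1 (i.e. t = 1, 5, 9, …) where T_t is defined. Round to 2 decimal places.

Season position 1 occurs at t = 5, 9, 13 (where T_t is defined).
t=5: T_5 = 375.2500; y_5 − T_5 = 358 − 375.2500 = -17.2500
t=9: T_9 = 386.8750; y_9 − T_9 = 370 − 386.8750 = -16.8750
t=13: T_13 = 398.7500; y_13 − T_13 = 382 − 398.7500 = -16.7500
Mean deviation: (-17.2500 + -16.8750 + -16.7500) / 3 = -16.96

-16.96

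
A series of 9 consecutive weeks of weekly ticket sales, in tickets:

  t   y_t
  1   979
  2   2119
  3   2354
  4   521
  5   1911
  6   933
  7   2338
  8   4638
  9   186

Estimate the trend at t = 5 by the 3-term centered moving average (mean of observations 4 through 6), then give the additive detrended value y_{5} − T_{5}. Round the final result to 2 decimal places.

789.33

Trend T_5 = (521 + 1911 + 933) / 3 = 3365/3 = 1121.6667
Detrended value: 1911 − 1121.6667 = 789.33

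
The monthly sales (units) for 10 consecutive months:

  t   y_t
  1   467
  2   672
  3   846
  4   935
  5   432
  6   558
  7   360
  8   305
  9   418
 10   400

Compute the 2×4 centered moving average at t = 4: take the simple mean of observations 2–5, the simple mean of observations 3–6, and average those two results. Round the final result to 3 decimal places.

Sum over 2–5: 672 + 846 + 935 + 432 = 2885
Sum over 3–6: 846 + 935 + 432 + 558 = 2771
CMA at t=4 = (2885 + 2771) / (2·4) = 5656 / 8 = 707.000

707.000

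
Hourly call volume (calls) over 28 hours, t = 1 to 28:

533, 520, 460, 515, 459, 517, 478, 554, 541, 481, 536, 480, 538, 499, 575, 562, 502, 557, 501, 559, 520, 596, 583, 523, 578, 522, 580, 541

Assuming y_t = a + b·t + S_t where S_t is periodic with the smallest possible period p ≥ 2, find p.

7

First differences y_{t+1} − y_t: -13, -60, 55, -56, 58, -39, 76, -13, -60, 55, -56, 58, -39, 76, -13, -60, …
The difference pattern repeats every 7 terms and not for any smaller step, so p = 7.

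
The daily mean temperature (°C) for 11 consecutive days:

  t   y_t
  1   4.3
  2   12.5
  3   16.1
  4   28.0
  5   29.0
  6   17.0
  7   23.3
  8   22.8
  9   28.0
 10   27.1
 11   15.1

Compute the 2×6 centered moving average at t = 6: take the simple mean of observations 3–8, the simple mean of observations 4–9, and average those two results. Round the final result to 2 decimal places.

Sum over 3–8: 16.1 + 28.0 + 29.0 + 17.0 + 23.3 + 22.8 = 136.2
Sum over 4–9: 28.0 + 29.0 + 17.0 + 23.3 + 22.8 + 28.0 = 148.1
CMA at t=6 = (136.2 + 148.1) / (2·6) = 284.3 / 12 = 23.69

23.69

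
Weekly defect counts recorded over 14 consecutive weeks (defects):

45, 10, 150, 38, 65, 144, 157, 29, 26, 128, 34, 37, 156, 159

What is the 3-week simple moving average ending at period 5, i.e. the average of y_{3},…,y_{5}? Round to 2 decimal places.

Sum of periods 3–5: 150 + 38 + 65 = 253
Divide by 3: 253 / 3 = 84.33

84.33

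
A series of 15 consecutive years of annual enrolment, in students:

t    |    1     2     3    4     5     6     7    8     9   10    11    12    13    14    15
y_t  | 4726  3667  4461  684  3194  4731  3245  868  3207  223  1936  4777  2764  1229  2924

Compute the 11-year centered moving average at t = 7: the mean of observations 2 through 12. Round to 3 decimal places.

2817.545

Sum of periods 2–12: 3667 + 4461 + 684 + 3194 + 4731 + 3245 + 868 + 3207 + 223 + 1936 + 4777 = 30993
Divide by 11: 30993 / 11 = 2817.545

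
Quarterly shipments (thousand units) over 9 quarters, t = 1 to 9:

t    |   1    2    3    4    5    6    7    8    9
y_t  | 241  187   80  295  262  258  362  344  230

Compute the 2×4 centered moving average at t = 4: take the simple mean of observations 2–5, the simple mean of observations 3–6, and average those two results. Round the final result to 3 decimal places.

Sum over 2–5: 187 + 80 + 295 + 262 = 824
Sum over 3–6: 80 + 295 + 262 + 258 = 895
CMA at t=4 = (824 + 895) / (2·4) = 1719 / 8 = 214.875

214.875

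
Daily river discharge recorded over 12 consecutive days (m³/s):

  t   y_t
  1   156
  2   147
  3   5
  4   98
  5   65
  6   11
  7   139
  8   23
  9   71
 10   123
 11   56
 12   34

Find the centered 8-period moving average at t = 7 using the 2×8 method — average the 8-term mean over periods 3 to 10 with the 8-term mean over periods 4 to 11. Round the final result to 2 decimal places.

70.06

Sum over 3–10: 5 + 98 + 65 + 11 + 139 + 23 + 71 + 123 = 535
Sum over 4–11: 98 + 65 + 11 + 139 + 23 + 71 + 123 + 56 = 586
CMA at t=7 = (535 + 586) / (2·8) = 1121 / 16 = 70.06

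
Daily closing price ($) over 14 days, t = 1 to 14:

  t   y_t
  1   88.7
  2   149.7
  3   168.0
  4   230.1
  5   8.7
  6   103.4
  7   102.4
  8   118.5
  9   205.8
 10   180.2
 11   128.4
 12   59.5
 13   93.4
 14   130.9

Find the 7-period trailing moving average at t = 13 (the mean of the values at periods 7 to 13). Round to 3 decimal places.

Sum of periods 7–13: 102.4 + 118.5 + 205.8 + 180.2 + 128.4 + 59.5 + 93.4 = 888.2
Divide by 7: 888.2 / 7 = 126.886

126.886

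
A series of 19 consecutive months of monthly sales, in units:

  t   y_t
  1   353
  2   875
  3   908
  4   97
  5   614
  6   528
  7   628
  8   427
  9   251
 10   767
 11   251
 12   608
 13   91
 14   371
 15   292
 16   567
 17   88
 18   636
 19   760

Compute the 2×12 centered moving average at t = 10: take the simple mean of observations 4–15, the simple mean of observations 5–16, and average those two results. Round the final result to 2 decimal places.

Sum over 4–15: 97 + 614 + 528 + 628 + 427 + 251 + 767 + 251 + 608 + 91 + 371 + 292 = 4925
Sum over 5–16: 614 + 528 + 628 + 427 + 251 + 767 + 251 + 608 + 91 + 371 + 292 + 567 = 5395
CMA at t=10 = (4925 + 5395) / (2·12) = 10320 / 24 = 430.00

430.00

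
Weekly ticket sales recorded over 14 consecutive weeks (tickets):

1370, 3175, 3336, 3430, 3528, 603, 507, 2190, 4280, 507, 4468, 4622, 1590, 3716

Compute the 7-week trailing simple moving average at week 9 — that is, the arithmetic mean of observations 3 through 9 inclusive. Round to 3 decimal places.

Sum of periods 3–9: 3336 + 3430 + 3528 + 603 + 507 + 2190 + 4280 = 17874
Divide by 7: 17874 / 7 = 2553.429

2553.429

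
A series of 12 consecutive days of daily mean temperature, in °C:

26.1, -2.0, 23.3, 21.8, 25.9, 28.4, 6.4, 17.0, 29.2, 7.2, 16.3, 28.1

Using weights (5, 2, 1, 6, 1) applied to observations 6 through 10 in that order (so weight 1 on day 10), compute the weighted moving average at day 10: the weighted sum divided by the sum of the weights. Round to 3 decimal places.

Weighted sum: 5·28.4 + 2·6.4 + 1·17.0 + 6·29.2 + 1·7.2 = 142.0 + 12.8 + 17.0 + 175.2 + 7.2 = 354.2
Weight total: 5 + 2 + 1 + 6 + 1 = 15
WMA = 354.2 / 15 = 23.613

23.613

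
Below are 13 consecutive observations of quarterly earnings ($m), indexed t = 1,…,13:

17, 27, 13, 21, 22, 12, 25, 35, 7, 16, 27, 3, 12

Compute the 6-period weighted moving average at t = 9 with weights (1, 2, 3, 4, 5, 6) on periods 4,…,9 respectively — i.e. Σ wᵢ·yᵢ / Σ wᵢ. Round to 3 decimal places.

19.905

Weighted sum: 1·21 + 2·22 + 3·12 + 4·25 + 5·35 + 6·7 = 21 + 44 + 36 + 100 + 175 + 42 = 418
Weight total: 1 + 2 + 3 + 4 + 5 + 6 = 21
WMA = 418 / 21 = 19.905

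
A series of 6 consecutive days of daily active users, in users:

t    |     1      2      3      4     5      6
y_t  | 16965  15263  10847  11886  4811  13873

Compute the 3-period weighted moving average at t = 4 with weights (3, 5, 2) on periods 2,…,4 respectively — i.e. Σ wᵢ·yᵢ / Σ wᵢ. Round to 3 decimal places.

12379.600

Weighted sum: 3·15263 + 5·10847 + 2·11886 = 45789 + 54235 + 23772 = 123796
Weight total: 3 + 5 + 2 = 10
WMA = 123796 / 10 = 12379.600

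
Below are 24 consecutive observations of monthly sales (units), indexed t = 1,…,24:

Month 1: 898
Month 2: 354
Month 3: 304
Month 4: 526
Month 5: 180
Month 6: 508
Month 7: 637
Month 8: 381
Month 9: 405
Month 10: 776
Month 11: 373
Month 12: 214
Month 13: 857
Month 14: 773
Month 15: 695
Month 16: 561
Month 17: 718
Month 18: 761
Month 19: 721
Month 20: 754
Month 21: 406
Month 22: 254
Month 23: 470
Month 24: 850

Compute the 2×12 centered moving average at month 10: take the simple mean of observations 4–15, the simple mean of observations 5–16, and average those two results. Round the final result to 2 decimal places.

Sum over 4–15: 526 + 180 + 508 + 637 + 381 + 405 + 776 + 373 + 214 + 857 + 773 + 695 = 6325
Sum over 5–16: 180 + 508 + 637 + 381 + 405 + 776 + 373 + 214 + 857 + 773 + 695 + 561 = 6360
CMA at t=10 = (6325 + 6360) / (2·12) = 12685 / 24 = 528.54

528.54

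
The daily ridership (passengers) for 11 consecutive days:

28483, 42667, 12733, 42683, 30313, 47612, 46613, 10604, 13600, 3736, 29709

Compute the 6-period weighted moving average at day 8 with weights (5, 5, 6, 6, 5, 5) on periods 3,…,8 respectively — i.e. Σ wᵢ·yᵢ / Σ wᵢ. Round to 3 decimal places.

32209.844

Weighted sum: 5·12733 + 5·42683 + 6·30313 + 6·47612 + 5·46613 + 5·10604 = 63665 + 213415 + 181878 + 285672 + 233065 + 53020 = 1030715
Weight total: 5 + 5 + 6 + 6 + 5 + 5 = 32
WMA = 1030715 / 32 = 32209.844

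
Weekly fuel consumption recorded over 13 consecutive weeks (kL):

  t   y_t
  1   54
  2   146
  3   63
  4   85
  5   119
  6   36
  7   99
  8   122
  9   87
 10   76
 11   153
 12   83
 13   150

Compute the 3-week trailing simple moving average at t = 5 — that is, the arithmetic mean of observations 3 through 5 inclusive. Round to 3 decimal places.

Sum of periods 3–5: 63 + 85 + 119 = 267
Divide by 3: 267 / 3 = 89.000

89.000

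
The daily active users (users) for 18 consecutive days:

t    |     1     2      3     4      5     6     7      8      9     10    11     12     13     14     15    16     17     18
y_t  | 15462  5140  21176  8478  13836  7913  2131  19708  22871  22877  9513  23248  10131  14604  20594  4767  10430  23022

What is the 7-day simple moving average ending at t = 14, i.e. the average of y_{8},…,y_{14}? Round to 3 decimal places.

17564.571

Sum of periods 8–14: 19708 + 22871 + 22877 + 9513 + 23248 + 10131 + 14604 = 122952
Divide by 7: 122952 / 7 = 17564.571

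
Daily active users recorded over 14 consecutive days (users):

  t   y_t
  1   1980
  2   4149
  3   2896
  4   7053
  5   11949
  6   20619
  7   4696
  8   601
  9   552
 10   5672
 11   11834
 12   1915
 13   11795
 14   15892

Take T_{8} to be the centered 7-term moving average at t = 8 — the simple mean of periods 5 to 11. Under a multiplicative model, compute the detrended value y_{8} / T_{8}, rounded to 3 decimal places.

0.075

Trend T_8 = (11949 + 20619 + 4696 + 601 + 552 + 5672 + 11834) / 7 = 55923/7 = 7989.00000
Ratio to trend: 601 / 7989.00000 = 0.075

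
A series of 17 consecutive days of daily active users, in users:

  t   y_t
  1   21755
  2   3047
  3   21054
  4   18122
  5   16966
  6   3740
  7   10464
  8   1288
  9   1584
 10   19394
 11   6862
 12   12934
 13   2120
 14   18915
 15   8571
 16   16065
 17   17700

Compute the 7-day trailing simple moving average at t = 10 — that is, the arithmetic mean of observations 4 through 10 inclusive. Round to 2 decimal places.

10222.57

Sum of periods 4–10: 18122 + 16966 + 3740 + 10464 + 1288 + 1584 + 19394 = 71558
Divide by 7: 71558 / 7 = 10222.57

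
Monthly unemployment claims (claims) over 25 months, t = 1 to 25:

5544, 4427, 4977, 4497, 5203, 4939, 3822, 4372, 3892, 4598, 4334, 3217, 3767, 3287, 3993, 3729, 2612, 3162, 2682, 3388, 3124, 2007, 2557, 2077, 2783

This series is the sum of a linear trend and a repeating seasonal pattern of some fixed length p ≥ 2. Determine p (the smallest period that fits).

5

First differences y_{t+1} − y_t: -1117, 550, -480, 706, -264, -1117, 550, -480, 706, -264, -1117, 550, …
The difference pattern repeats every 5 terms and not for any smaller step, so p = 5.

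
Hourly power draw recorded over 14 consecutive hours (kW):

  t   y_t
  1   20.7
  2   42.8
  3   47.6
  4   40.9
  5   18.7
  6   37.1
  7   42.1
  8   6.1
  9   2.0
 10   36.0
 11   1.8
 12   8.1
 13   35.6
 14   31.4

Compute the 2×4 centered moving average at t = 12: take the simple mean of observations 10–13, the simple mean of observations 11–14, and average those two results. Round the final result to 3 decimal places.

19.800

Sum over 10–13: 36.0 + 1.8 + 8.1 + 35.6 = 81.5
Sum over 11–14: 1.8 + 8.1 + 35.6 + 31.4 = 76.9
CMA at t=12 = (81.5 + 76.9) / (2·4) = 158.4 / 8 = 19.800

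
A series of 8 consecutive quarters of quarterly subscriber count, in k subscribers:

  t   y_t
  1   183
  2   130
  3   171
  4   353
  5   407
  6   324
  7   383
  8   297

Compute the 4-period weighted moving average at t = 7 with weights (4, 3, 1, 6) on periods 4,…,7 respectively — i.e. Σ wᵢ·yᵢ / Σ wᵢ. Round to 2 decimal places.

375.36

Weighted sum: 4·353 + 3·407 + 1·324 + 6·383 = 1412 + 1221 + 324 + 2298 = 5255
Weight total: 4 + 3 + 1 + 6 = 14
WMA = 5255 / 14 = 375.36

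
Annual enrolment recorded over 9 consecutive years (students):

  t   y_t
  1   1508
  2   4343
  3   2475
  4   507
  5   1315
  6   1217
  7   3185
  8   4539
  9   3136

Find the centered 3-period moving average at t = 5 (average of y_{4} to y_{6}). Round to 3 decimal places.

Sum of periods 4–6: 507 + 1315 + 1217 = 3039
Divide by 3: 3039 / 3 = 1013.000

1013.000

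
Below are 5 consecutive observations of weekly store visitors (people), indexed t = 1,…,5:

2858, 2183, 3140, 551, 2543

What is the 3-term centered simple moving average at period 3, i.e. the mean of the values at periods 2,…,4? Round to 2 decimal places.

1958.00

Sum of periods 2–4: 2183 + 3140 + 551 = 5874
Divide by 3: 5874 / 3 = 1958.00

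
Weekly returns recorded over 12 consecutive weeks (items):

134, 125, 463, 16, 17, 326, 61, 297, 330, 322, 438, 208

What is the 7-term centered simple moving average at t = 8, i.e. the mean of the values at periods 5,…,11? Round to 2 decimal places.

Sum of periods 5–11: 17 + 326 + 61 + 297 + 330 + 322 + 438 = 1791
Divide by 7: 1791 / 7 = 255.86

255.86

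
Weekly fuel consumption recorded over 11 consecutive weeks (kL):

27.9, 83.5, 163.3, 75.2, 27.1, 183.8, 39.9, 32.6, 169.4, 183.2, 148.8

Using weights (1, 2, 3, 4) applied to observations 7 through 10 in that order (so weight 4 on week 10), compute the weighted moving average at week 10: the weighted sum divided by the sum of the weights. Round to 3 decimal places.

134.610

Weighted sum: 1·39.9 + 2·32.6 + 3·169.4 + 4·183.2 = 39.9 + 65.2 + 508.2 + 732.8 = 1346.1
Weight total: 1 + 2 + 3 + 4 = 10
WMA = 1346.1 / 10 = 134.610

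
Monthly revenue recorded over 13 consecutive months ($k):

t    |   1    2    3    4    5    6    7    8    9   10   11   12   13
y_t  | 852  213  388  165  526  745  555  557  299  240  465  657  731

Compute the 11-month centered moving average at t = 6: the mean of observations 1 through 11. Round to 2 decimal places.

Sum of periods 1–11: 852 + 213 + 388 + 165 + 526 + 745 + 555 + 557 + 299 + 240 + 465 = 5005
Divide by 11: 5005 / 11 = 455.00

455.00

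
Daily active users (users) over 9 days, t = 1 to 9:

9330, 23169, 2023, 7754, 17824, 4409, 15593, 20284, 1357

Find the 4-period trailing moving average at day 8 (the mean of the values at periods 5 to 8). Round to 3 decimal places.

14527.500

Sum of periods 5–8: 17824 + 4409 + 15593 + 20284 = 58110
Divide by 4: 58110 / 4 = 14527.500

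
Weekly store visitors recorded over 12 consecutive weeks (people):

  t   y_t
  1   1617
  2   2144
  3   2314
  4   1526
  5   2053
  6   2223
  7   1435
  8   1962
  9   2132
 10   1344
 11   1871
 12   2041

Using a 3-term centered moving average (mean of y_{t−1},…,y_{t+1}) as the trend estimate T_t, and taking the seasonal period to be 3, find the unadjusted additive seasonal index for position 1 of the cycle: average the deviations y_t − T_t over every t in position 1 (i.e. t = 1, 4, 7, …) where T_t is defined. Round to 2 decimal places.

Season position 1 occurs at t = 4, 7, 10 (where T_t is defined).
t=4: T_4 = 1964.3333; y_4 − T_4 = 1526 − 1964.3333 = -438.3333
t=7: T_7 = 1873.3333; y_7 − T_7 = 1435 − 1873.3333 = -438.3333
t=10: T_10 = 1782.3333; y_10 − T_10 = 1344 − 1782.3333 = -438.3333
Mean deviation: (-438.3333 + -438.3333 + -438.3333) / 3 = -438.33

-438.33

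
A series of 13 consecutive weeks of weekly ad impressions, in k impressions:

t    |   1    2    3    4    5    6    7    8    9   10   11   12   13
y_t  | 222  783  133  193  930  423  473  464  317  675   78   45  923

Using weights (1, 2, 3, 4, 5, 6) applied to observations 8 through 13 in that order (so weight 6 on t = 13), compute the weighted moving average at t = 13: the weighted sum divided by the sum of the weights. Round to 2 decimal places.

438.00

Weighted sum: 1·464 + 2·317 + 3·675 + 4·78 + 5·45 + 6·923 = 464 + 634 + 2025 + 312 + 225 + 5538 = 9198
Weight total: 1 + 2 + 3 + 4 + 5 + 6 = 21
WMA = 9198 / 21 = 438.00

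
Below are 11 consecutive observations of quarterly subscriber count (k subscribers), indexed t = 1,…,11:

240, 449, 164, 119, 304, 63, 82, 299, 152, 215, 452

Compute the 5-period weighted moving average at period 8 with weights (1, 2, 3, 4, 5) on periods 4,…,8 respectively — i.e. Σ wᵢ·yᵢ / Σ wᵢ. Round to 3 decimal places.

Weighted sum: 1·119 + 2·304 + 3·63 + 4·82 + 5·299 = 119 + 608 + 189 + 328 + 1495 = 2739
Weight total: 1 + 2 + 3 + 4 + 5 = 15
WMA = 2739 / 15 = 182.600

182.600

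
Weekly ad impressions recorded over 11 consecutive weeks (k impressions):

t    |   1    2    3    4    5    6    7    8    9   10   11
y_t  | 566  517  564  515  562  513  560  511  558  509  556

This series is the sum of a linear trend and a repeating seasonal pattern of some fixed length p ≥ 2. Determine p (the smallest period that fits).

First differences y_{t+1} − y_t: -49, 47, -49, 47, -49, 47, …
The difference pattern repeats every 2 terms and not for any smaller step, so p = 2.

2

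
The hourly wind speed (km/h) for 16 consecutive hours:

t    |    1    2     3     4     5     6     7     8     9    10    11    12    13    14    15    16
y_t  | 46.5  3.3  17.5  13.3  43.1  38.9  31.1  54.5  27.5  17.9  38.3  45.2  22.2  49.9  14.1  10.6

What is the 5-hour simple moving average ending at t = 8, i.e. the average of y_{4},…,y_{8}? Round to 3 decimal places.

36.180

Sum of periods 4–8: 13.3 + 43.1 + 38.9 + 31.1 + 54.5 = 180.9
Divide by 5: 180.9 / 5 = 36.180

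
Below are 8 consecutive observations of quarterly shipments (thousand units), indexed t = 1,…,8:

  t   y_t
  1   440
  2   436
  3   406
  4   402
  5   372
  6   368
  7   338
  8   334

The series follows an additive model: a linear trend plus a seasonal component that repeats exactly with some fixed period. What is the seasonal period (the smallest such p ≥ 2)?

2

First differences y_{t+1} − y_t: -4, -30, -4, -30, -4, -30, …
The difference pattern repeats every 2 terms and not for any smaller step, so p = 2.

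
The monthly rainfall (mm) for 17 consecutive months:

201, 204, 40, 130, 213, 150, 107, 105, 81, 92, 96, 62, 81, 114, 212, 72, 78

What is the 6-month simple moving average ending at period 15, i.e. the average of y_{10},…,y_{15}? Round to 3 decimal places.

Sum of periods 10–15: 92 + 96 + 62 + 81 + 114 + 212 = 657
Divide by 6: 657 / 6 = 109.500

109.500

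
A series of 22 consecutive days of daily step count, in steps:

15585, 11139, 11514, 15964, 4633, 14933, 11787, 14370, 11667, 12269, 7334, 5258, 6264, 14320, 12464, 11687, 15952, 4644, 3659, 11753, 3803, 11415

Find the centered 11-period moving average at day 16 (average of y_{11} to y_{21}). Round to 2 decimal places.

8830.73

Sum of periods 11–21: 7334 + 5258 + 6264 + 14320 + 12464 + 11687 + 15952 + 4644 + 3659 + 11753 + 3803 = 97138
Divide by 11: 97138 / 11 = 8830.73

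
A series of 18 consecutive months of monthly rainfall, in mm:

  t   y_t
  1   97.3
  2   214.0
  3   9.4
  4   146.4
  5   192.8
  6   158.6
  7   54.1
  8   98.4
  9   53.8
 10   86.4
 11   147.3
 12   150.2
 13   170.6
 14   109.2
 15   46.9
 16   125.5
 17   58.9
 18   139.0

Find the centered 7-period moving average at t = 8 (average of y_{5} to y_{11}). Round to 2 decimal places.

113.06

Sum of periods 5–11: 192.8 + 158.6 + 54.1 + 98.4 + 53.8 + 86.4 + 147.3 = 791.4
Divide by 7: 791.4 / 7 = 113.06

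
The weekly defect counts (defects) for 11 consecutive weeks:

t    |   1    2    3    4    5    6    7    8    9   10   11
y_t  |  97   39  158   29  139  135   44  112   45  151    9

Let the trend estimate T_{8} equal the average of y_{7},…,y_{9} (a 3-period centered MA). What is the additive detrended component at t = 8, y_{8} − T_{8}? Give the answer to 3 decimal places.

45.000

Trend T_8 = (44 + 112 + 45) / 3 = 201/3 = 67.00000
Detrended value: 112 − 67.00000 = 45.000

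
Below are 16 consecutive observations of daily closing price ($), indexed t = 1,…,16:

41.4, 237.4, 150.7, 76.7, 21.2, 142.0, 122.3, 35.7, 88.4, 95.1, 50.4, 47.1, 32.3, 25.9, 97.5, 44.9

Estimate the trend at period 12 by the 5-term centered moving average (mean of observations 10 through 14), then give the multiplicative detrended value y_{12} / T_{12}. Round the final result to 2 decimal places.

0.94

Trend T_12 = (95.1 + 50.4 + 47.1 + 32.3 + 25.9) / 5 = 250.8/5 = 50.1600
Ratio to trend: 47.1 / 50.1600 = 0.94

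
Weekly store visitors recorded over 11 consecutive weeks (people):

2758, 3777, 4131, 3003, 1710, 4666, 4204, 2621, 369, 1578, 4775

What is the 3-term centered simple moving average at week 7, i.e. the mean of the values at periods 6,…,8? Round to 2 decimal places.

3830.33

Sum of periods 6–8: 4666 + 4204 + 2621 = 11491
Divide by 3: 11491 / 3 = 3830.33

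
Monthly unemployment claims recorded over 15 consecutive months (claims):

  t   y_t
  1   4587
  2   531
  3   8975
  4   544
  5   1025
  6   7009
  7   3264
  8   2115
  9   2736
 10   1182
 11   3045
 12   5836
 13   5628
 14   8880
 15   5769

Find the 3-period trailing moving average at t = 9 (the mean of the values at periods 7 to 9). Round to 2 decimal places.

Sum of periods 7–9: 3264 + 2115 + 2736 = 8115
Divide by 3: 8115 / 3 = 2705.00

2705.00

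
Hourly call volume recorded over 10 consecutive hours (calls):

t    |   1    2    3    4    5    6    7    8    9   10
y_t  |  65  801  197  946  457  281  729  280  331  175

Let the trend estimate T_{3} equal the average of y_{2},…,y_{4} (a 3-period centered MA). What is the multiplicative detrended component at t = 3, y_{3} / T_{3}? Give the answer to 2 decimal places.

Trend T_3 = (801 + 197 + 946) / 3 = 1944/3 = 648.0000
Ratio to trend: 197 / 648.0000 = 0.30

0.30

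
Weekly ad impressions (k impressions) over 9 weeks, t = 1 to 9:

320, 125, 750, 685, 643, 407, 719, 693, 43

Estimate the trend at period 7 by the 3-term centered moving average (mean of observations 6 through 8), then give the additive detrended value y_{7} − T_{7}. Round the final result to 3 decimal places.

Trend T_7 = (407 + 719 + 693) / 3 = 1819/3 = 606.33333
Detrended value: 719 − 606.33333 = 112.667

112.667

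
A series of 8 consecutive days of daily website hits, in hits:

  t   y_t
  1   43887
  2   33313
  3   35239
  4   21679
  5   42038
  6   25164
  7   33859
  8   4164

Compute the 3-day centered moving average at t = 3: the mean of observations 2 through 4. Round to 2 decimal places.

30077.00

Sum of periods 2–4: 33313 + 35239 + 21679 = 90231
Divide by 3: 90231 / 3 = 30077.00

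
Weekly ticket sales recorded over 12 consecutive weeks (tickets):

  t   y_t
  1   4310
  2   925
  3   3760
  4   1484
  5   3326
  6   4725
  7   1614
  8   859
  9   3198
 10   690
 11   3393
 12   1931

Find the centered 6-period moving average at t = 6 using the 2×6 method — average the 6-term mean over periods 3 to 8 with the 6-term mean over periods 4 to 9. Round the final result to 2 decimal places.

Sum over 3–8: 3760 + 1484 + 3326 + 4725 + 1614 + 859 = 15768
Sum over 4–9: 1484 + 3326 + 4725 + 1614 + 859 + 3198 = 15206
CMA at t=6 = (15768 + 15206) / (2·6) = 30974 / 12 = 2581.17

2581.17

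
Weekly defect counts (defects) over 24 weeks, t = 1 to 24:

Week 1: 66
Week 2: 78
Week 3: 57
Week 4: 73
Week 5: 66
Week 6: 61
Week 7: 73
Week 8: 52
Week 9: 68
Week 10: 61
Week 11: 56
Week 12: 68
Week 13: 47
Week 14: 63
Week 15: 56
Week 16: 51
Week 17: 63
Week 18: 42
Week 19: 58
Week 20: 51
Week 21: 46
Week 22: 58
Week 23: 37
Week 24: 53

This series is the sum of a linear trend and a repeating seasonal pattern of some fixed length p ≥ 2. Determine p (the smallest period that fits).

First differences y_{t+1} − y_t: 12, -21, 16, -7, -5, 12, -21, 16, -7, -5, 12, -21, …
The difference pattern repeats every 5 terms and not for any smaller step, so p = 5.

5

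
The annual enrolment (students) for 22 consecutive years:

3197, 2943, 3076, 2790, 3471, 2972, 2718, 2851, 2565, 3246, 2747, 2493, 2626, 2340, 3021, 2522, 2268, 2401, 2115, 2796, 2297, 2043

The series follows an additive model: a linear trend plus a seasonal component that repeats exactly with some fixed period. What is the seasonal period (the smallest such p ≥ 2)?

First differences y_{t+1} − y_t: -254, 133, -286, 681, -499, -254, 133, -286, 681, -499, -254, 133, …
The difference pattern repeats every 5 terms and not for any smaller step, so p = 5.

5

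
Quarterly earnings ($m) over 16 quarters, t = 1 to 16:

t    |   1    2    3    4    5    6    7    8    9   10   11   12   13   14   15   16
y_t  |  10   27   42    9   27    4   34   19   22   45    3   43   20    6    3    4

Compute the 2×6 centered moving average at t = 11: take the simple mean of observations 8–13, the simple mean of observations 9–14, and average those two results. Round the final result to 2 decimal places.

24.25

Sum over 8–13: 19 + 22 + 45 + 3 + 43 + 20 = 152
Sum over 9–14: 22 + 45 + 3 + 43 + 20 + 6 = 139
CMA at t=11 = (152 + 139) / (2·6) = 291 / 12 = 24.25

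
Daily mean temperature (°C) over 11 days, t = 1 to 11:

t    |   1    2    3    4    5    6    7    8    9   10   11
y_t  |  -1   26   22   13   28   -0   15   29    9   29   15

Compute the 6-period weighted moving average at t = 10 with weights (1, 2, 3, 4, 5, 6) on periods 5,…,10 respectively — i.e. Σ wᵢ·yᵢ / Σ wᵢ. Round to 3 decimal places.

19.429

Weighted sum: 1·28 + 2·-0 + 3·15 + 4·29 + 5·9 + 6·29 = 28 + 0 + 45 + 116 + 45 + 174 = 408
Weight total: 1 + 2 + 3 + 4 + 5 + 6 = 21
WMA = 408 / 21 = 19.429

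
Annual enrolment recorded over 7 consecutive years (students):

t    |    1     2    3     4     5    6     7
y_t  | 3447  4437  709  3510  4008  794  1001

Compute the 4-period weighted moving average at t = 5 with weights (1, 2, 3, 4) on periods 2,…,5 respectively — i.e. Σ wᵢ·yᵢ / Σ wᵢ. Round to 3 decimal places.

Weighted sum: 1·4437 + 2·709 + 3·3510 + 4·4008 = 4437 + 1418 + 10530 + 16032 = 32417
Weight total: 1 + 2 + 3 + 4 = 10
WMA = 32417 / 10 = 3241.700

3241.700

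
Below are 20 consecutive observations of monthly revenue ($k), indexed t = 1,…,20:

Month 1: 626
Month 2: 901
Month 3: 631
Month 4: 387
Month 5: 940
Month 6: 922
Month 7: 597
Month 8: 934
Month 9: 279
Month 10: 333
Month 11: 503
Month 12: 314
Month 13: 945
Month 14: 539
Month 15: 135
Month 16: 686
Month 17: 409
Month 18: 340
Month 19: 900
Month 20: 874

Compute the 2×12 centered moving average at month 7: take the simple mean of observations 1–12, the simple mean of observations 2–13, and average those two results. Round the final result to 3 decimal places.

Sum over 1–12: 626 + 901 + 631 + 387 + 940 + 922 + 597 + 934 + 279 + 333 + 503 + 314 = 7367
Sum over 2–13: 901 + 631 + 387 + 940 + 922 + 597 + 934 + 279 + 333 + 503 + 314 + 945 = 7686
CMA at t=7 = (7367 + 7686) / (2·12) = 15053 / 24 = 627.208

627.208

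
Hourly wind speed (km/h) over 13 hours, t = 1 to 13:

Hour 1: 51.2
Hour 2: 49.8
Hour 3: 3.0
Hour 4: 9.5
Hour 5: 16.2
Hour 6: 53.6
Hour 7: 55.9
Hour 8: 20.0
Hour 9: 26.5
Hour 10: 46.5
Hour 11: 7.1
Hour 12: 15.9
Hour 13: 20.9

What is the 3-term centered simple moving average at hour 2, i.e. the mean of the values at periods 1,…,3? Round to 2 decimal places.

Sum of periods 1–3: 51.2 + 49.8 + 3.0 = 104.0
Divide by 3: 104.0 / 3 = 34.67

34.67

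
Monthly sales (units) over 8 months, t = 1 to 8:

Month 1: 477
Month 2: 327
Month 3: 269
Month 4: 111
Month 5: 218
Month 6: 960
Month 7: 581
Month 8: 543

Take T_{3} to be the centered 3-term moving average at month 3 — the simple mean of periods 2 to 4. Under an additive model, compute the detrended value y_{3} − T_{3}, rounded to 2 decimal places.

Trend T_3 = (327 + 269 + 111) / 3 = 707/3 = 235.6667
Detrended value: 269 − 235.6667 = 33.33

33.33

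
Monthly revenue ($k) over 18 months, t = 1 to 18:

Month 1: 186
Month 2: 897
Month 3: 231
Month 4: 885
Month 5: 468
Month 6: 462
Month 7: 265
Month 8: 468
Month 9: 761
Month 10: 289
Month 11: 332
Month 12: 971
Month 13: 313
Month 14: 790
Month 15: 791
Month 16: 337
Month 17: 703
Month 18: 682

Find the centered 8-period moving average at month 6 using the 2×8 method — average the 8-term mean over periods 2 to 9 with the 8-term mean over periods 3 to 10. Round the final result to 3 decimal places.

Sum over 2–9: 897 + 231 + 885 + 468 + 462 + 265 + 468 + 761 = 4437
Sum over 3–10: 231 + 885 + 468 + 462 + 265 + 468 + 761 + 289 = 3829
CMA at t=6 = (4437 + 3829) / (2·8) = 8266 / 16 = 516.625

516.625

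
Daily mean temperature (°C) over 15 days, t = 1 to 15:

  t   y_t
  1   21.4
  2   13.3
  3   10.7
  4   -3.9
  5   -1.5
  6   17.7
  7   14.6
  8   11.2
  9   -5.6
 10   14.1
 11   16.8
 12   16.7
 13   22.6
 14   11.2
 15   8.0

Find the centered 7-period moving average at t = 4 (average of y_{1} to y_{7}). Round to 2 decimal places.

10.33

Sum of periods 1–7: 21.4 + 13.3 + 10.7 + (-3.9) + (-1.5) + 17.7 + 14.6 = 72.3
Divide by 7: 72.3 / 7 = 10.33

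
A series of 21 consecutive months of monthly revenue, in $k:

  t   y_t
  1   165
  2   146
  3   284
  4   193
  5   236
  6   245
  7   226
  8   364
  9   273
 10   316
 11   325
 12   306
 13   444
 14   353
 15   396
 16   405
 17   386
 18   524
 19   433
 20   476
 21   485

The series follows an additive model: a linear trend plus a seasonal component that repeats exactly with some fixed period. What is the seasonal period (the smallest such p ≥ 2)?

5

First differences y_{t+1} − y_t: -19, 138, -91, 43, 9, -19, 138, -91, 43, 9, -19, 138, …
The difference pattern repeats every 5 terms and not for any smaller step, so p = 5.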